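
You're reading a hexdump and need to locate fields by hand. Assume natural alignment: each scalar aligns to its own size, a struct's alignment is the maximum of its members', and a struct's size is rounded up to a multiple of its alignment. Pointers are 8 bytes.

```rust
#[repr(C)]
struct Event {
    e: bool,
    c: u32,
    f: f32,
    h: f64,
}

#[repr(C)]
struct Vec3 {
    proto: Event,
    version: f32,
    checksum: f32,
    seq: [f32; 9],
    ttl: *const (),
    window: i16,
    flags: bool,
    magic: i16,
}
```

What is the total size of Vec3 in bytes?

Event: e at 0 (size 1, align 1) → ends 1; pad 3 to align 4 for c; c at 4 (size 4, align 4) → ends 8; f at 8 (size 4, align 4) → ends 12; pad 4 to align 8 for h; h at 16 (size 8, align 8) → ends 24; total 24 bytes, alignment 8
proto at 0 (size 24, align 8) → ends 24
version at 24 (size 4, align 4) → ends 28
checksum at 28 (size 4, align 4) → ends 32
seq at 32 (size 36, align 4) → ends 68
pad 4 to align 8 for ttl
ttl at 72 (size 8, align 8) → ends 80
window at 80 (size 2, align 2) → ends 82
flags at 82 (size 1, align 1) → ends 83
pad 1 to align 2 for magic
magic at 84 (size 2, align 2) → ends 86
tail pad 2 to reach multiple of 8
total 88 bytes, alignment 8

88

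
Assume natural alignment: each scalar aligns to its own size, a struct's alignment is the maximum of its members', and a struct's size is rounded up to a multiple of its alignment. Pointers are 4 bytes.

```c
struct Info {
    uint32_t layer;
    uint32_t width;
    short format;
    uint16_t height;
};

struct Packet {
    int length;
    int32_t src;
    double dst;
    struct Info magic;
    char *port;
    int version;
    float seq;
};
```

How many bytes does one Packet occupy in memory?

Info: @0: layer [4B, align 4] → 4; @4: width [4B, align 4] → 8; @8: format [2B, align 2] → 10; @10: height [2B, align 2] → 12; size 12, align 4
@0: length [4B, align 4] → 4
@4: src [4B, align 4] → 8
@8: dst [8B, align 8] → 16
@16: magic [12B, align 4] → 28
@28: port [4B, align 4] → 32
@32: version [4B, align 4] → 36
@36: seq [4B, align 4] → 40
size 40, align 8

40 bytes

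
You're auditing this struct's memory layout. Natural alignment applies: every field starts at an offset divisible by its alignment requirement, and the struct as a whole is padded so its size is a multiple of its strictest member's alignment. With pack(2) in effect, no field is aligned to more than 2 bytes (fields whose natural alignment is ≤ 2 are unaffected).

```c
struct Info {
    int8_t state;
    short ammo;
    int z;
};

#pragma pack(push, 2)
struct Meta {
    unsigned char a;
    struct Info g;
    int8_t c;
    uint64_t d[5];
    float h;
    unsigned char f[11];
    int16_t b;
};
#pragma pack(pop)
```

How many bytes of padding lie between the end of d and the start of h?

Info: 0..1  state  (1B, 1-aligned); 1..2  -- padding (1B); 2..4  ammo  (2B, 2-aligned); 4..8  z  (4B, 4-aligned); sizeof = 8, alignof = 4
0..1  a  (1B, 1-aligned)
1..2  -- padding (1B)
2..10  g  (8B, 2-aligned)
10..11  c  (1B, 1-aligned)
11..12  -- padding (1B)
12..52  d  (40B, 2-aligned)
52..56  h  (4B, 2-aligned)

0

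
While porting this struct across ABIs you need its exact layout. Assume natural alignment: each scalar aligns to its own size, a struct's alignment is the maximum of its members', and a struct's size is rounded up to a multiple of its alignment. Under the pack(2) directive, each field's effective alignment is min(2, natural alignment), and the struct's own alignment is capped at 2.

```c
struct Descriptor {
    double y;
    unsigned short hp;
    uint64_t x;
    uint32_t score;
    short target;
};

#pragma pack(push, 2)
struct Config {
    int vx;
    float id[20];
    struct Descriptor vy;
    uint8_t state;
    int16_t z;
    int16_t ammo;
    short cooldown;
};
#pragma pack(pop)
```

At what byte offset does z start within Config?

118

Descriptor: y at 0 (size 8, align 8) → ends 8; hp at 8 (size 2, align 2) → ends 10; pad 6 to align 8 for x; x at 16 (size 8, align 8) → ends 24; score at 24 (size 4, align 4) → ends 28; target at 28 (size 2, align 2) → ends 30; tail pad 2 to reach multiple of 8; total 32 bytes, alignment 8
vx at 0 (size 4, align 2) → ends 4
id at 4 (size 80, align 2) → ends 84
vy at 84 (size 32, align 2) → ends 116
state at 116 (size 1, align 1) → ends 117
pad 1 to align 2 for z
z at 118 (size 2, align 2) → ends 120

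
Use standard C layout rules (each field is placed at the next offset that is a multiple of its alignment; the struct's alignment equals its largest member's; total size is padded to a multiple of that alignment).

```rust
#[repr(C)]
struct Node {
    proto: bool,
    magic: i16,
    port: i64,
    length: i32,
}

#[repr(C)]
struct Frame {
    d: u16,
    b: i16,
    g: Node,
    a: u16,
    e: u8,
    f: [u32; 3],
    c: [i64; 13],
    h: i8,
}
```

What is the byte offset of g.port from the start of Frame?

16

Node: 0..1  proto  (1B, 1-aligned); 1..2  -- padding (1B); 2..4  magic  (2B, 2-aligned); 4..8  -- padding (4B); 8..16  port  (8B, 8-aligned); 16..20  length  (4B, 4-aligned); 20..24  -- tail padding (4B); sizeof = 24, alignof = 8
0..2  d  (2B, 2-aligned)
2..4  b  (2B, 2-aligned)
4..8  -- padding (4B)
8..32  g  (24B, 8-aligned)
within Node: port at 8
8 + 8 = 16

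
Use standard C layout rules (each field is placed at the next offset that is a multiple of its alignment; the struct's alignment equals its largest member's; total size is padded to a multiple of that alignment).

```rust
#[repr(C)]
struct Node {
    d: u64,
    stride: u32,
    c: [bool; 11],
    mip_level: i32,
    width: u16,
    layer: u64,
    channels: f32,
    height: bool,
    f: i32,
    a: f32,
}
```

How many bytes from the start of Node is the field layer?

@0: d [8B, align 8] → 8
@8: stride [4B, align 4] → 12
@12: c [11B, align 1] → 23
+1 pad (align 4)
@24: mip_level [4B, align 4] → 28
@28: width [2B, align 2] → 30
+2 pad (align 8)
@32: layer [8B, align 8] → 40

32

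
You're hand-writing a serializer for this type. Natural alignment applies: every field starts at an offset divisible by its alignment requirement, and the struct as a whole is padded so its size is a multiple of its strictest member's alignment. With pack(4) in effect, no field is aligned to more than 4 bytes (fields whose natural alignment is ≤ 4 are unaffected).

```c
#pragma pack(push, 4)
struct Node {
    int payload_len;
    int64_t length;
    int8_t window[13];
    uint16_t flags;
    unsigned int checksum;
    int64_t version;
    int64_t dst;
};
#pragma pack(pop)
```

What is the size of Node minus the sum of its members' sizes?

payload_len at 0 (size 4, align 4) → ends 4
length at 4 (size 8, align 4) → ends 12
window at 12 (size 13, align 1) → ends 25
pad 1 to align 2 for flags
flags at 26 (size 2, align 2) → ends 28
checksum at 28 (size 4, align 4) → ends 32
version at 32 (size 8, align 4) → ends 40
dst at 40 (size 8, align 4) → ends 48
total 48 bytes, alignment 4
data bytes 47, size 48 → padding 1

1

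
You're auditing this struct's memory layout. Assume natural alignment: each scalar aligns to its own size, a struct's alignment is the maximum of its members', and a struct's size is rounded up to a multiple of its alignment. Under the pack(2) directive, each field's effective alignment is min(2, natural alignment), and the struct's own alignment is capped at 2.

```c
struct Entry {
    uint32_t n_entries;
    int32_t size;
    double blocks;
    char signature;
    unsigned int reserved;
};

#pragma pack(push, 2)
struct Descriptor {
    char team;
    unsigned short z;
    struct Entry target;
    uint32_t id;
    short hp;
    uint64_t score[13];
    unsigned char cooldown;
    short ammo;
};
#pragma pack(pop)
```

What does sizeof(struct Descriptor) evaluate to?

Entry: @0: n_entries [4B, align 4] → 4; @4: size [4B, align 4] → 8; @8: blocks [8B, align 8] → 16; @16: signature [1B, align 1] → 17; +3 pad (align 4); @20: reserved [4B, align 4] → 24; size 24, align 8
@0: team [1B, align 1] → 1
+1 pad (align 2)
@2: z [2B, align 2] → 4
@4: target [24B, align 2] → 28
@28: id [4B, align 2] → 32
@32: hp [2B, align 2] → 34
@34: score [104B, align 2] → 138
@138: cooldown [1B, align 1] → 139
+1 pad (align 2)
@140: ammo [2B, align 2] → 142
size 142, align 2

142 bytes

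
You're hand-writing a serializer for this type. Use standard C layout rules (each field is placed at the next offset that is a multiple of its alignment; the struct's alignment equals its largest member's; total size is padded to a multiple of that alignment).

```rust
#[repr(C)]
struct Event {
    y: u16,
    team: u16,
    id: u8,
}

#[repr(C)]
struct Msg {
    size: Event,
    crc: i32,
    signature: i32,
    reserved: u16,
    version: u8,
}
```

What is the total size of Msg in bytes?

Event: 0..2  y  (2B, 2-aligned); 2..4  team  (2B, 2-aligned); 4..5  id  (1B, 1-aligned); 5..6  -- tail padding (1B); sizeof = 6, alignof = 2
0..6  size  (6B, 2-aligned)
6..8  -- padding (2B)
8..12  crc  (4B, 4-aligned)
12..16  signature  (4B, 4-aligned)
16..18  reserved  (2B, 2-aligned)
18..19  version  (1B, 1-aligned)
19..20  -- tail padding (1B)
sizeof = 20, alignof = 4

20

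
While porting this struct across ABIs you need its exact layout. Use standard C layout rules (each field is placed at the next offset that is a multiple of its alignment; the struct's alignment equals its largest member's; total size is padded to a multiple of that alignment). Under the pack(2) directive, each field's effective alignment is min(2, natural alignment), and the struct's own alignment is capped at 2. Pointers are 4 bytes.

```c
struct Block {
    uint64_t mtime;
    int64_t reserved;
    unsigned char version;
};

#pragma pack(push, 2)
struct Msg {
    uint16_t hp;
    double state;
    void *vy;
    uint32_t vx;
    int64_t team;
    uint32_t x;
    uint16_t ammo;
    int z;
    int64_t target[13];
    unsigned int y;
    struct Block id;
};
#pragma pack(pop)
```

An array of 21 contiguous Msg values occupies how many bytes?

Block: 0..8  mtime  (8B, 8-aligned); 8..16  reserved  (8B, 8-aligned); 16..17  version  (1B, 1-aligned); 17..24  -- tail padding (7B); sizeof = 24, alignof = 8
0..2  hp  (2B, 2-aligned)
2..10  state  (8B, 2-aligned)
10..14  vy  (4B, 2-aligned)
14..18  vx  (4B, 2-aligned)
18..26  team  (8B, 2-aligned)
26..30  x  (4B, 2-aligned)
30..32  ammo  (2B, 2-aligned)
32..36  z  (4B, 2-aligned)
36..140  target  (104B, 2-aligned)
140..144  y  (4B, 2-aligned)
144..168  id  (24B, 2-aligned)
sizeof = 168, alignof = 2
array of 21: 21 × 168 = 3528

3528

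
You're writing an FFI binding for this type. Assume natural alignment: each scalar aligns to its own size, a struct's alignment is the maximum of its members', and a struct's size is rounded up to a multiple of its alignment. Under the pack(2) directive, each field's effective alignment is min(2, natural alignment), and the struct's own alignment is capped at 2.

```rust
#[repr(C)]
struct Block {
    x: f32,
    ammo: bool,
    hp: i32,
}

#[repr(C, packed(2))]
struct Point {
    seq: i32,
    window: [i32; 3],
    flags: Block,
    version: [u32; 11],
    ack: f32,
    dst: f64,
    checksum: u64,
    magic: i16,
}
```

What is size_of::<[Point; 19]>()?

1786

Block: @0: x [4B, align 4] → 4; @4: ammo [1B, align 1] → 5; +3 pad (align 4); @8: hp [4B, align 4] → 12; size 12, align 4
@0: seq [4B, align 2] → 4
@4: window [12B, align 2] → 16
@16: flags [12B, align 2] → 28
@28: version [44B, align 2] → 72
@72: ack [4B, align 2] → 76
@76: dst [8B, align 2] → 84
@84: checksum [8B, align 2] → 92
@92: magic [2B, align 2] → 94
size 94, align 2
array of 19: 19 × 94 = 1786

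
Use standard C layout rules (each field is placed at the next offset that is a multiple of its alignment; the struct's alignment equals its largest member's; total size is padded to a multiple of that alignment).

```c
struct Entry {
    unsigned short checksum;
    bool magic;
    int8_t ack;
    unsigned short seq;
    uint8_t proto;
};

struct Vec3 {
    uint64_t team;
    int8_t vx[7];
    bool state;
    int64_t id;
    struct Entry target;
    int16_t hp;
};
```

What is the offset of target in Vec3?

24

Entry: 0..2  checksum  (2B, 2-aligned); 2..3  magic  (1B, 1-aligned); 3..4  ack  (1B, 1-aligned); 4..6  seq  (2B, 2-aligned); 6..7  proto  (1B, 1-aligned); 7..8  -- tail padding (1B); sizeof = 8, alignof = 2
0..8  team  (8B, 8-aligned)
8..15  vx  (7B, 1-aligned)
15..16  state  (1B, 1-aligned)
16..24  id  (8B, 8-aligned)
24..32  target  (8B, 2-aligned)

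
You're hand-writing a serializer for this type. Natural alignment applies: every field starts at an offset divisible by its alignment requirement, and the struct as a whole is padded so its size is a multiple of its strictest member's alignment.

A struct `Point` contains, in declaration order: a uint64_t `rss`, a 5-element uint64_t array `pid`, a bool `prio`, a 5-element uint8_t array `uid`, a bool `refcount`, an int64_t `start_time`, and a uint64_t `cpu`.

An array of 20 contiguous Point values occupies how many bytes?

rss at 0 (size 8, align 8) → ends 8
pid at 8 (size 40, align 8) → ends 48
prio at 48 (size 1, align 1) → ends 49
uid at 49 (size 5, align 1) → ends 54
refcount at 54 (size 1, align 1) → ends 55
pad 1 to align 8 for start_time
start_time at 56 (size 8, align 8) → ends 64
cpu at 64 (size 8, align 8) → ends 72
total 72 bytes, alignment 8
array of 20: 20 × 72 = 1440

1440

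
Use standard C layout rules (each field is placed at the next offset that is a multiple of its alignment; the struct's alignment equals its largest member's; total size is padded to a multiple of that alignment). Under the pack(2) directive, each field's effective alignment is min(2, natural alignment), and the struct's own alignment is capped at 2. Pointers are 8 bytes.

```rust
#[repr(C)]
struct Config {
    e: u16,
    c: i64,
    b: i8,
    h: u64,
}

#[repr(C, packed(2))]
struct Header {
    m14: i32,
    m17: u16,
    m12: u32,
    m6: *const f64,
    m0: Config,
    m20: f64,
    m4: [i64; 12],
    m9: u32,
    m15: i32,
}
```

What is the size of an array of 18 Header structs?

Config: 0..2  e  (2B, 2-aligned); 2..8  -- padding (6B); 8..16  c  (8B, 8-aligned); 16..17  b  (1B, 1-aligned); 17..24  -- padding (7B); 24..32  h  (8B, 8-aligned); sizeof = 32, alignof = 8
0..4  m14  (4B, 2-aligned)
4..6  m17  (2B, 2-aligned)
6..10  m12  (4B, 2-aligned)
10..18  m6  (8B, 2-aligned)
18..50  m0  (32B, 2-aligned)
50..58  m20  (8B, 2-aligned)
58..154  m4  (96B, 2-aligned)
154..158  m9  (4B, 2-aligned)
158..162  m15  (4B, 2-aligned)
sizeof = 162, alignof = 2
array of 18: 18 × 162 = 2916

2916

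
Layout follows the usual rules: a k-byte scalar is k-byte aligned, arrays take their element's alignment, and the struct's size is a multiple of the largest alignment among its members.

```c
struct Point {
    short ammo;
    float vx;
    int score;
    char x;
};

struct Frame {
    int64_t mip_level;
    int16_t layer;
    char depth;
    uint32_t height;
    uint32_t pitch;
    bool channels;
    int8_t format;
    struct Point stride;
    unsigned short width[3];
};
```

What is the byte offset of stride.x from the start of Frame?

36

Point: 0..2  ammo  (2B, 2-aligned); 2..4  -- padding (2B); 4..8  vx  (4B, 4-aligned); 8..12  score  (4B, 4-aligned); 12..13  x  (1B, 1-aligned); 13..16  -- tail padding (3B); sizeof = 16, alignof = 4
0..8  mip_level  (8B, 8-aligned)
8..10  layer  (2B, 2-aligned)
10..11  depth  (1B, 1-aligned)
11..12  -- padding (1B)
12..16  height  (4B, 4-aligned)
16..20  pitch  (4B, 4-aligned)
20..21  channels  (1B, 1-aligned)
21..22  format  (1B, 1-aligned)
22..24  -- padding (2B)
24..40  stride  (16B, 4-aligned)
within Point: x at 12
24 + 12 = 36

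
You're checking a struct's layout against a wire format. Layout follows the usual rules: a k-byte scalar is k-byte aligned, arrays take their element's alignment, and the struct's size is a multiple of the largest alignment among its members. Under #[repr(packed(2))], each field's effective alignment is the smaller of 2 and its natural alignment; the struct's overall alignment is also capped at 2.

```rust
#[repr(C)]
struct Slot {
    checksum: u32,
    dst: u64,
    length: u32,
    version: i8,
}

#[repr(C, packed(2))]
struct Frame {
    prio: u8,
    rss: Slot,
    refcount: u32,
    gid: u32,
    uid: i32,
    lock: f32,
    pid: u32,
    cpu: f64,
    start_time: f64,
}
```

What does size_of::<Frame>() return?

Slot: @0: checksum [4B, align 4] → 4; +4 pad (align 8); @8: dst [8B, align 8] → 16; @16: length [4B, align 4] → 20; @20: version [1B, align 1] → 21; +3 tail pad (align 8); size 24, align 8
@0: prio [1B, align 1] → 1
+1 pad (align 2)
@2: rss [24B, align 2] → 26
@26: refcount [4B, align 2] → 30
@30: gid [4B, align 2] → 34
@34: uid [4B, align 2] → 38
@38: lock [4B, align 2] → 42
@42: pid [4B, align 2] → 46
@46: cpu [8B, align 2] → 54
@54: start_time [8B, align 2] → 62
size 62, align 2

62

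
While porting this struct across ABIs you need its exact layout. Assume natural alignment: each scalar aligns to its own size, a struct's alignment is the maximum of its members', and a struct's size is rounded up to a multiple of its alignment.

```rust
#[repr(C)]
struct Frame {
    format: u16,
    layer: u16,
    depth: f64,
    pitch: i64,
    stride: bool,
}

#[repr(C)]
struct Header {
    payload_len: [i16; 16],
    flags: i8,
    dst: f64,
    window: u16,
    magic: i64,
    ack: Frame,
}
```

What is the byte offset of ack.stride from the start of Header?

Frame: 0..2  format  (2B, 2-aligned); 2..4  layer  (2B, 2-aligned); 4..8  -- padding (4B); 8..16  depth  (8B, 8-aligned); 16..24  pitch  (8B, 8-aligned); 24..25  stride  (1B, 1-aligned); 25..32  -- tail padding (7B); sizeof = 32, alignof = 8
0..32  payload_len  (32B, 2-aligned)
32..33  flags  (1B, 1-aligned)
33..40  -- padding (7B)
40..48  dst  (8B, 8-aligned)
48..50  window  (2B, 2-aligned)
50..56  -- padding (6B)
56..64  magic  (8B, 8-aligned)
64..96  ack  (32B, 8-aligned)
within Frame: stride at 24
64 + 24 = 88

88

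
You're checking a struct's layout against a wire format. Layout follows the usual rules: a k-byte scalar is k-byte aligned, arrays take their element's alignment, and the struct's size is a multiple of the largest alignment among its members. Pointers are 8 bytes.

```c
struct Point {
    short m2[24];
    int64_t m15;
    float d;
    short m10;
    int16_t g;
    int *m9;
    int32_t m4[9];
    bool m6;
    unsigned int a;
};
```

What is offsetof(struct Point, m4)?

m2 at 0 (size 48, align 2) → ends 48
m15 at 48 (size 8, align 8) → ends 56
d at 56 (size 4, align 4) → ends 60
m10 at 60 (size 2, align 2) → ends 62
g at 62 (size 2, align 2) → ends 64
m9 at 64 (size 8, align 8) → ends 72
m4 at 72 (size 36, align 4) → ends 108

72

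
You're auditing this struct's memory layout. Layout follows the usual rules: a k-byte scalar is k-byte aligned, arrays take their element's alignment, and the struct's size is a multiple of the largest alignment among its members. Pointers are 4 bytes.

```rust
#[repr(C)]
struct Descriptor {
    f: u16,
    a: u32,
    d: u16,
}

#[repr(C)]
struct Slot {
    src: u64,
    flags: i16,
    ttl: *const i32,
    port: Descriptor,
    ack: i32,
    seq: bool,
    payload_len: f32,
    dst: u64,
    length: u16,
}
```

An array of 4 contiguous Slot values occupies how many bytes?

Descriptor: 0..2  f  (2B, 2-aligned); 2..4  -- padding (2B); 4..8  a  (4B, 4-aligned); 8..10  d  (2B, 2-aligned); 10..12  -- tail padding (2B); sizeof = 12, alignof = 4
0..8  src  (8B, 8-aligned)
8..10  flags  (2B, 2-aligned)
10..12  -- padding (2B)
12..16  ttl  (4B, 4-aligned)
16..28  port  (12B, 4-aligned)
28..32  ack  (4B, 4-aligned)
32..33  seq  (1B, 1-aligned)
33..36  -- padding (3B)
36..40  payload_len  (4B, 4-aligned)
40..48  dst  (8B, 8-aligned)
48..50  length  (2B, 2-aligned)
50..56  -- tail padding (6B)
sizeof = 56, alignof = 8
array of 4: 4 × 56 = 224

224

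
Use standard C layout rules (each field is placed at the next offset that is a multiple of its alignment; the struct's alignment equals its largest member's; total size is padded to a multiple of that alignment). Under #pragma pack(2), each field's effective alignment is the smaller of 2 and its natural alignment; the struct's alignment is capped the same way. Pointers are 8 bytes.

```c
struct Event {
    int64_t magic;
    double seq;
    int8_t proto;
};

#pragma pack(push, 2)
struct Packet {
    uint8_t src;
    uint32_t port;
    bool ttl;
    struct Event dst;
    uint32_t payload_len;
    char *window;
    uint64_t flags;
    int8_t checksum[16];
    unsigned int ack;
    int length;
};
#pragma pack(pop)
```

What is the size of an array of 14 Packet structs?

Event: magic at 0 (size 8, align 8) → ends 8; seq at 8 (size 8, align 8) → ends 16; proto at 16 (size 1, align 1) → ends 17; tail pad 7 to reach multiple of 8; total 24 bytes, alignment 8
src at 0 (size 1, align 1) → ends 1
pad 1 to align 2 for port
port at 2 (size 4, align 2) → ends 6
ttl at 6 (size 1, align 1) → ends 7
pad 1 to align 2 for dst
dst at 8 (size 24, align 2) → ends 32
payload_len at 32 (size 4, align 2) → ends 36
window at 36 (size 8, align 2) → ends 44
flags at 44 (size 8, align 2) → ends 52
checksum at 52 (size 16, align 1) → ends 68
ack at 68 (size 4, align 2) → ends 72
length at 72 (size 4, align 2) → ends 76
total 76 bytes, alignment 2
array of 14: 14 × 76 = 1064

1064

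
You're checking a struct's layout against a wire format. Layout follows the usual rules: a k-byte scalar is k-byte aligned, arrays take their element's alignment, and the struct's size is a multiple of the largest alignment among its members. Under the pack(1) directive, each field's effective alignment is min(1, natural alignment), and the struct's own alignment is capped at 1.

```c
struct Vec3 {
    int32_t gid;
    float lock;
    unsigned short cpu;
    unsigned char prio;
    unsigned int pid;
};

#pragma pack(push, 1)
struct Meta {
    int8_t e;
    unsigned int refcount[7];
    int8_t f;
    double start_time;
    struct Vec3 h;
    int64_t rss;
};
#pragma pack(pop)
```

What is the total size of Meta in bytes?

62

Vec3: gid at 0 (size 4, align 4) → ends 4; lock at 4 (size 4, align 4) → ends 8; cpu at 8 (size 2, align 2) → ends 10; prio at 10 (size 1, align 1) → ends 11; pad 1 to align 4 for pid; pid at 12 (size 4, align 4) → ends 16; total 16 bytes, alignment 4
e at 0 (size 1, align 1) → ends 1
refcount at 1 (size 28, align 1) → ends 29
f at 29 (size 1, align 1) → ends 30
start_time at 30 (size 8, align 1) → ends 38
h at 38 (size 16, align 1) → ends 54
rss at 54 (size 8, align 1) → ends 62
total 62 bytes, alignment 1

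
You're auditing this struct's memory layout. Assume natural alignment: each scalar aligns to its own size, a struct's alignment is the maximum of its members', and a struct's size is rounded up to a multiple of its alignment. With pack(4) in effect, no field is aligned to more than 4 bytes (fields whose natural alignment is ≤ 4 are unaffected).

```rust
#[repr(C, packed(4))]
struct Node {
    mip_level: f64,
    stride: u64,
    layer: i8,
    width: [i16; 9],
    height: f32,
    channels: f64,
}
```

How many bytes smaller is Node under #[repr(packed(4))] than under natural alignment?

0

natural layout:
  0..8  mip_level  (8B, 8-aligned)
  8..16  stride  (8B, 8-aligned)
  16..17  layer  (1B, 1-aligned)
  17..18  -- padding (1B)
  18..36  width  (18B, 2-aligned)
  36..40  height  (4B, 4-aligned)
  40..48  channels  (8B, 8-aligned)
  sizeof = 48, alignof = 8
packed(4) layout:
  0..8  mip_level  (8B, 4-aligned)
  8..16  stride  (8B, 4-aligned)
  16..17  layer  (1B, 1-aligned)
  17..18  -- padding (1B)
  18..36  width  (18B, 2-aligned)
  36..40  height  (4B, 4-aligned)
  40..48  channels  (8B, 4-aligned)
  sizeof = 48, alignof = 4
48 − 48 = 0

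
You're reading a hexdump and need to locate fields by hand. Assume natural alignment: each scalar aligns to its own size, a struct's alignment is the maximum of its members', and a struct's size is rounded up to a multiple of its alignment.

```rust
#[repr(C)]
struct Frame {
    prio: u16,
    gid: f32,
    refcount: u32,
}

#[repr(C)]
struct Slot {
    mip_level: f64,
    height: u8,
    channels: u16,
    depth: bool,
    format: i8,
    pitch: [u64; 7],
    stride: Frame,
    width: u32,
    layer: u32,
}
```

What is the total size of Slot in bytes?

Frame: prio at 0 (size 2, align 2) → ends 2; pad 2 to align 4 for gid; gid at 4 (size 4, align 4) → ends 8; refcount at 8 (size 4, align 4) → ends 12; total 12 bytes, alignment 4
mip_level at 0 (size 8, align 8) → ends 8
height at 8 (size 1, align 1) → ends 9
pad 1 to align 2 for channels
channels at 10 (size 2, align 2) → ends 12
depth at 12 (size 1, align 1) → ends 13
format at 13 (size 1, align 1) → ends 14
pad 2 to align 8 for pitch
pitch at 16 (size 56, align 8) → ends 72
stride at 72 (size 12, align 4) → ends 84
width at 84 (size 4, align 4) → ends 88
layer at 88 (size 4, align 4) → ends 92
tail pad 4 to reach multiple of 8
total 96 bytes, alignment 8

96 bytes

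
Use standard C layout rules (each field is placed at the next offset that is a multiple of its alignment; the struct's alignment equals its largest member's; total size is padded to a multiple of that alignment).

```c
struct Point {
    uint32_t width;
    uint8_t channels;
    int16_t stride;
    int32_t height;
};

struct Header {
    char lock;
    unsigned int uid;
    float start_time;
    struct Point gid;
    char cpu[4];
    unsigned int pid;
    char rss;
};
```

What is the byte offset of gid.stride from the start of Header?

Point: 0..4  width  (4B, 4-aligned); 4..5  channels  (1B, 1-aligned); 5..6  -- padding (1B); 6..8  stride  (2B, 2-aligned); 8..12  height  (4B, 4-aligned); sizeof = 12, alignof = 4
0..1  lock  (1B, 1-aligned)
1..4  -- padding (3B)
4..8  uid  (4B, 4-aligned)
8..12  start_time  (4B, 4-aligned)
12..24  gid  (12B, 4-aligned)
within Point: stride at 6
12 + 6 = 18

18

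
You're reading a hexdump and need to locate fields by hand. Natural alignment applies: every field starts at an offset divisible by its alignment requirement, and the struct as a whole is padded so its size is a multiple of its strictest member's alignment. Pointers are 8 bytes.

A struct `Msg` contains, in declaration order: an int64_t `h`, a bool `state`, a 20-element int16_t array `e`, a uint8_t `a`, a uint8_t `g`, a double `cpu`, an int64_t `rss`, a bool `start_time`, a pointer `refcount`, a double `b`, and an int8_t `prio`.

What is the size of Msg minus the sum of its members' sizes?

@0: h [8B, align 8] → 8
@8: state [1B, align 1] → 9
+1 pad (align 2)
@10: e [40B, align 2] → 50
@50: a [1B, align 1] → 51
@51: g [1B, align 1] → 52
+4 pad (align 8)
@56: cpu [8B, align 8] → 64
@64: rss [8B, align 8] → 72
@72: start_time [1B, align 1] → 73
+7 pad (align 8)
@80: refcount [8B, align 8] → 88
@88: b [8B, align 8] → 96
@96: prio [1B, align 1] → 97
+7 tail pad (align 8)
size 104, align 8
data bytes 85, size 104 → padding 19

19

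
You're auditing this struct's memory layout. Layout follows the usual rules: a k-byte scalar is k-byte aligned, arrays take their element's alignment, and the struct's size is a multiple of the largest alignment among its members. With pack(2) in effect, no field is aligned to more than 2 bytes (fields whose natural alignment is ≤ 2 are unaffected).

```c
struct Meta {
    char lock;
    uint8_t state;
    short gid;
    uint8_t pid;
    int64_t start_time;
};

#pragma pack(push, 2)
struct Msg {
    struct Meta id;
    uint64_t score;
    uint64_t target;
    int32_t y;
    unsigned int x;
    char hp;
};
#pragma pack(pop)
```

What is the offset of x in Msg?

Meta: 0..1  lock  (1B, 1-aligned); 1..2  state  (1B, 1-aligned); 2..4  gid  (2B, 2-aligned); 4..5  pid  (1B, 1-aligned); 5..8  -- padding (3B); 8..16  start_time  (8B, 8-aligned); sizeof = 16, alignof = 8
0..16  id  (16B, 2-aligned)
16..24  score  (8B, 2-aligned)
24..32  target  (8B, 2-aligned)
32..36  y  (4B, 2-aligned)
36..40  x  (4B, 2-aligned)

36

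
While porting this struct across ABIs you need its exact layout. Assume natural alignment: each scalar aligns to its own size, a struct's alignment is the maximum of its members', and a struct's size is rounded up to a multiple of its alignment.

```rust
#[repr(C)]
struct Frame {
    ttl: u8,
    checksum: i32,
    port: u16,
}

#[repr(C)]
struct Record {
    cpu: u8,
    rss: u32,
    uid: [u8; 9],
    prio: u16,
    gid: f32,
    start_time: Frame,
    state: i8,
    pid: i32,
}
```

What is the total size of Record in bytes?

Frame: 0..1  ttl  (1B, 1-aligned); 1..4  -- padding (3B); 4..8  checksum  (4B, 4-aligned); 8..10  port  (2B, 2-aligned); 10..12  -- tail padding (2B); sizeof = 12, alignof = 4
0..1  cpu  (1B, 1-aligned)
1..4  -- padding (3B)
4..8  rss  (4B, 4-aligned)
8..17  uid  (9B, 1-aligned)
17..18  -- padding (1B)
18..20  prio  (2B, 2-aligned)
20..24  gid  (4B, 4-aligned)
24..36  start_time  (12B, 4-aligned)
36..37  state  (1B, 1-aligned)
37..40  -- padding (3B)
40..44  pid  (4B, 4-aligned)
sizeof = 44, alignof = 4

44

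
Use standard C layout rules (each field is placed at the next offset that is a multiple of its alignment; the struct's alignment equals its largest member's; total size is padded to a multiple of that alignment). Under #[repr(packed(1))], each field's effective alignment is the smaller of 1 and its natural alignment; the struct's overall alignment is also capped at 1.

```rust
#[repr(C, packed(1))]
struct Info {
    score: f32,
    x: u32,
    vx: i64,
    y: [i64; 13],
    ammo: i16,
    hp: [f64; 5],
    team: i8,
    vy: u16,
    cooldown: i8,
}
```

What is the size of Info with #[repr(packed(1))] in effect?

@0: score [4B, align 1] → 4
@4: x [4B, align 1] → 8
@8: vx [8B, align 1] → 16
@16: y [104B, align 1] → 120
@120: ammo [2B, align 1] → 122
@122: hp [40B, align 1] → 162
@162: team [1B, align 1] → 163
@163: vy [2B, align 1] → 165
@165: cooldown [1B, align 1] → 166
size 166, align 1

166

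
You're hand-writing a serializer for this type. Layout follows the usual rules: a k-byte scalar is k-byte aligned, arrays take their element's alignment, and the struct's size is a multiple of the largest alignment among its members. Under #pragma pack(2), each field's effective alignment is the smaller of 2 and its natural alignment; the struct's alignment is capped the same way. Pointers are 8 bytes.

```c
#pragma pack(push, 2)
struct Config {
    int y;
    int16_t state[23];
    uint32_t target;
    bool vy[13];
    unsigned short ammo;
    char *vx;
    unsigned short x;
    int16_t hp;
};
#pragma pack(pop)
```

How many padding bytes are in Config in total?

1

@0: y [4B, align 2] → 4
@4: state [46B, align 2] → 50
@50: target [4B, align 2] → 54
@54: vy [13B, align 1] → 67
+1 pad (align 2)
@68: ammo [2B, align 2] → 70
@70: vx [8B, align 2] → 78
@78: x [2B, align 2] → 80
@80: hp [2B, align 2] → 82
size 82, align 2
data bytes 81, size 82 → padding 1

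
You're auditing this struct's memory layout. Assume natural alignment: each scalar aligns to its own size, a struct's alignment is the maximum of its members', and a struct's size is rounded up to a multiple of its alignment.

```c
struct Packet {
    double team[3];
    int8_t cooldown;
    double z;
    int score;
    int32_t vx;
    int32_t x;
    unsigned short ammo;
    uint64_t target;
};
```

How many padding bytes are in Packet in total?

team at 0 (size 24, align 8) → ends 24
cooldown at 24 (size 1, align 1) → ends 25
pad 7 to align 8 for z
z at 32 (size 8, align 8) → ends 40
score at 40 (size 4, align 4) → ends 44
vx at 44 (size 4, align 4) → ends 48
x at 48 (size 4, align 4) → ends 52
ammo at 52 (size 2, align 2) → ends 54
pad 2 to align 8 for target
target at 56 (size 8, align 8) → ends 64
total 64 bytes, alignment 8
data bytes 55, size 64 → padding 9

9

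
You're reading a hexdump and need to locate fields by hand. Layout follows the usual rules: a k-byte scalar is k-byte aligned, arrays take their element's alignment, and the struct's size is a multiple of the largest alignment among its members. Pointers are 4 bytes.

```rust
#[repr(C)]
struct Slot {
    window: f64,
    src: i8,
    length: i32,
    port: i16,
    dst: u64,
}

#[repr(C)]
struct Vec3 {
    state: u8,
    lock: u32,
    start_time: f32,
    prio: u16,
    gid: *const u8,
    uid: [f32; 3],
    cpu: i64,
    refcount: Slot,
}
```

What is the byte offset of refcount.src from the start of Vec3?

Slot: 0..8  window  (8B, 8-aligned); 8..9  src  (1B, 1-aligned); 9..12  -- padding (3B); 12..16  length  (4B, 4-aligned); 16..18  port  (2B, 2-aligned); 18..24  -- padding (6B); 24..32  dst  (8B, 8-aligned); sizeof = 32, alignof = 8
0..1  state  (1B, 1-aligned)
1..4  -- padding (3B)
4..8  lock  (4B, 4-aligned)
8..12  start_time  (4B, 4-aligned)
12..14  prio  (2B, 2-aligned)
14..16  -- padding (2B)
16..20  gid  (4B, 4-aligned)
20..32  uid  (12B, 4-aligned)
32..40  cpu  (8B, 8-aligned)
40..72  refcount  (32B, 8-aligned)
within Slot: src at 8
40 + 8 = 48

48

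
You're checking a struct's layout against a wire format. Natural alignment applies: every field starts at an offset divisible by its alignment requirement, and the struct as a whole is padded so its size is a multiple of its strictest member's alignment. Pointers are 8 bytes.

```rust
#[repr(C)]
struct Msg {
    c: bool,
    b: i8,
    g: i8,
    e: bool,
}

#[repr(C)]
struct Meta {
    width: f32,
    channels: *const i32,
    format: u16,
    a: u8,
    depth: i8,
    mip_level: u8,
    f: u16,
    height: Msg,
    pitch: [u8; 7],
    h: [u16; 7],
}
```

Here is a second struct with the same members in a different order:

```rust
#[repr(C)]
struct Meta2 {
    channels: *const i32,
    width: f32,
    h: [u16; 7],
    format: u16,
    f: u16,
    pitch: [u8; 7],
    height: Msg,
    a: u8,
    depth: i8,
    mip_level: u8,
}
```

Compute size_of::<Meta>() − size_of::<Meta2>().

Msg: 0..1  c  (1B, 1-aligned); 1..2  b  (1B, 1-aligned); 2..3  g  (1B, 1-aligned); 3..4  e  (1B, 1-aligned); sizeof = 4, alignof = 1
0..4  width  (4B, 4-aligned)
4..8  -- padding (4B)
8..16  channels  (8B, 8-aligned)
16..18  format  (2B, 2-aligned)
18..19  a  (1B, 1-aligned)
19..20  depth  (1B, 1-aligned)
20..21  mip_level  (1B, 1-aligned)
21..22  -- padding (1B)
22..24  f  (2B, 2-aligned)
24..28  height  (4B, 1-aligned)
28..35  pitch  (7B, 1-aligned)
35..36  -- padding (1B)
36..50  h  (14B, 2-aligned)
50..56  -- tail padding (6B)
sizeof = 56, alignof = 8
— Meta2 —
0..8  channels  (8B, 8-aligned)
8..12  width  (4B, 4-aligned)
12..26  h  (14B, 2-aligned)
26..28  format  (2B, 2-aligned)
28..30  f  (2B, 2-aligned)
30..37  pitch  (7B, 1-aligned)
37..41  height  (4B, 1-aligned)
41..42  a  (1B, 1-aligned)
42..43  depth  (1B, 1-aligned)
43..44  mip_level  (1B, 1-aligned)
44..48  -- tail padding (4B)
sizeof = 48, alignof = 8
56 − 48 = 8

8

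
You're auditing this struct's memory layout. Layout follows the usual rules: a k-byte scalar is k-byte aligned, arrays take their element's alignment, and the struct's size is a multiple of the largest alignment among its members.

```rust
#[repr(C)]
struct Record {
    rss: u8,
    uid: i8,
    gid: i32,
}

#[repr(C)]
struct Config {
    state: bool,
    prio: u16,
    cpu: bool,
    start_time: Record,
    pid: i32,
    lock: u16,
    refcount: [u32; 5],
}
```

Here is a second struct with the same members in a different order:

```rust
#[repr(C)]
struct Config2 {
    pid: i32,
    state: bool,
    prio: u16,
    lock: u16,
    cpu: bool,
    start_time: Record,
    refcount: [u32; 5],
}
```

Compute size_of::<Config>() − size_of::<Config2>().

4

Record: @0: rss [1B, align 1] → 1; @1: uid [1B, align 1] → 2; +2 pad (align 4); @4: gid [4B, align 4] → 8; size 8, align 4
@0: state [1B, align 1] → 1
+1 pad (align 2)
@2: prio [2B, align 2] → 4
@4: cpu [1B, align 1] → 5
+3 pad (align 4)
@8: start_time [8B, align 4] → 16
@16: pid [4B, align 4] → 20
@20: lock [2B, align 2] → 22
+2 pad (align 4)
@24: refcount [20B, align 4] → 44
size 44, align 4
— Config2 —
@0: pid [4B, align 4] → 4
@4: state [1B, align 1] → 5
+1 pad (align 2)
@6: prio [2B, align 2] → 8
@8: lock [2B, align 2] → 10
@10: cpu [1B, align 1] → 11
+1 pad (align 4)
@12: start_time [8B, align 4] → 20
@20: refcount [20B, align 4] → 40
size 40, align 4
44 − 40 = 4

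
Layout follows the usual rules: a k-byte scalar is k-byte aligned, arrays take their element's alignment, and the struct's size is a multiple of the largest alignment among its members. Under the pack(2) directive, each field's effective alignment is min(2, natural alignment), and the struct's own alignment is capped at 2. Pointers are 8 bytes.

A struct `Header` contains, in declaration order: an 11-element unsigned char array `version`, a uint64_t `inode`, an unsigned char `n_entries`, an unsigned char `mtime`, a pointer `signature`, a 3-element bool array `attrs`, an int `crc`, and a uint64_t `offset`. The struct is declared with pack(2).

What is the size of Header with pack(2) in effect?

46

version at 0 (size 11, align 1) → ends 11
pad 1 to align 2 for inode
inode at 12 (size 8, align 2) → ends 20
n_entries at 20 (size 1, align 1) → ends 21
mtime at 21 (size 1, align 1) → ends 22
signature at 22 (size 8, align 2) → ends 30
attrs at 30 (size 3, align 1) → ends 33
pad 1 to align 2 for crc
crc at 34 (size 4, align 2) → ends 38
offset at 38 (size 8, align 2) → ends 46
total 46 bytes, alignment 2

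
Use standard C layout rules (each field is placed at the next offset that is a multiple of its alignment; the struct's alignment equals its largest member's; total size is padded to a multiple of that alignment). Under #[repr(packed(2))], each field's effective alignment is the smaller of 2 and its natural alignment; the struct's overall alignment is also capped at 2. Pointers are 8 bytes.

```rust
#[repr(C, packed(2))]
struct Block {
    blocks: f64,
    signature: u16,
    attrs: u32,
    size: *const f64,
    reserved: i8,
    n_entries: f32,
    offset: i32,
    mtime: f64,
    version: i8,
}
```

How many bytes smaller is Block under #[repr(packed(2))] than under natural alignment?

14

natural layout:
  @0: blocks [8B, align 8] → 8
  @8: signature [2B, align 2] → 10
  +2 pad (align 4)
  @12: attrs [4B, align 4] → 16
  @16: size [8B, align 8] → 24
  @24: reserved [1B, align 1] → 25
  +3 pad (align 4)
  @28: n_entries [4B, align 4] → 32
  @32: offset [4B, align 4] → 36
  +4 pad (align 8)
  @40: mtime [8B, align 8] → 48
  @48: version [1B, align 1] → 49
  +7 tail pad (align 8)
  size 56, align 8
packed(2) layout:
  @0: blocks [8B, align 2] → 8
  @8: signature [2B, align 2] → 10
  @10: attrs [4B, align 2] → 14
  @14: size [8B, align 2] → 22
  @22: reserved [1B, align 1] → 23
  +1 pad (align 2)
  @24: n_entries [4B, align 2] → 28
  @28: offset [4B, align 2] → 32
  @32: mtime [8B, align 2] → 40
  @40: version [1B, align 1] → 41
  +1 tail pad (align 2)
  size 42, align 2
56 − 42 = 14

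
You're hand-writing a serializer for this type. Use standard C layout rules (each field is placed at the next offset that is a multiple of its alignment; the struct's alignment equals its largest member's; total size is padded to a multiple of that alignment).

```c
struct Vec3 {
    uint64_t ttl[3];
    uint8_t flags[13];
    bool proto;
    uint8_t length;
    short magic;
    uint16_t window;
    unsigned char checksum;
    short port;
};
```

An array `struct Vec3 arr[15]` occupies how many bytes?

720

0..24  ttl  (24B, 8-aligned)
24..37  flags  (13B, 1-aligned)
37..38  proto  (1B, 1-aligned)
38..39  length  (1B, 1-aligned)
39..40  -- padding (1B)
40..42  magic  (2B, 2-aligned)
42..44  window  (2B, 2-aligned)
44..45  checksum  (1B, 1-aligned)
45..46  -- padding (1B)
46..48  port  (2B, 2-aligned)
sizeof = 48, alignof = 8
array of 15: 15 × 48 = 720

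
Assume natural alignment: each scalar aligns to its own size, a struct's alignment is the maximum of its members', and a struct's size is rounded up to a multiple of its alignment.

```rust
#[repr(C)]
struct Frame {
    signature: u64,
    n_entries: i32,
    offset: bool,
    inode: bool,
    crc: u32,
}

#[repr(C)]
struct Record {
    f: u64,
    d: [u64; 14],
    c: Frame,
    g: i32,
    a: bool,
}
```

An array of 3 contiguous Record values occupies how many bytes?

Frame: signature at 0 (size 8, align 8) → ends 8; n_entries at 8 (size 4, align 4) → ends 12; offset at 12 (size 1, align 1) → ends 13; inode at 13 (size 1, align 1) → ends 14; pad 2 to align 4 for crc; crc at 16 (size 4, align 4) → ends 20; tail pad 4 to reach multiple of 8; total 24 bytes, alignment 8
f at 0 (size 8, align 8) → ends 8
d at 8 (size 112, align 8) → ends 120
c at 120 (size 24, align 8) → ends 144
g at 144 (size 4, align 4) → ends 148
a at 148 (size 1, align 1) → ends 149
tail pad 3 to reach multiple of 8
total 152 bytes, alignment 8
array of 3: 3 × 152 = 456

456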